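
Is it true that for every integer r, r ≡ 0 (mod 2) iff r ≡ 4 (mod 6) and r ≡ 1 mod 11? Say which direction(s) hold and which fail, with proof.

Not equivalent: only (⇐) holds.

[⇒] This fails: r = 0 gives 0 ≡ 0 (mod 2) but 0 ≡ 0 (mod 6), so the conjunction on the right does not hold.

[⇐] Conversely, if r ≡ 4 (mod 6) and r ≡ 1 (mod 11), then by the Chinese remainder theorem r ≡ 34 (mod 66). Since 34 ≡ 0 (mod 2) and 2 ∣ 66, we get r ≡ 0 (mod 2).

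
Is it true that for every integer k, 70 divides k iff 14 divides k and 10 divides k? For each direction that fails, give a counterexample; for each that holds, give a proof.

Equivalent; both directions hold.

(←) Suppose 14 ∣ k and 10 ∣ k. Any common multiple of 14 and 10 is a multiple of their lcm; here lcm(14, 10) = 14·10/gcd(14, 10) = 140/2 = 70, so 70 ∣ k.

(→) If 70 ∣ k, write k = 70q. Since 70 = 5·14, k = 14·(5q), so 14 ∣ k; and since 70 = 7·10, k = 10·(7q), so 10 ∣ k.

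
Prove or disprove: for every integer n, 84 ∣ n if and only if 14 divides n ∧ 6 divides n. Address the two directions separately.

Only the forward implication holds.

(→) If 84 ∣ n, write n = 84q. Since 84 = 6·14, n = 14·(6q), so 14 ∣ n; and since 84 = 14·6, n = 6·(14q), so 6 ∣ n.

(←) This fails: take n = 42. Both 14 ∣ 42 and 6 ∣ 42, yet 42 is not a multiple of 84 (since 42 = 0·84 + 42), so 84 ∤ 42.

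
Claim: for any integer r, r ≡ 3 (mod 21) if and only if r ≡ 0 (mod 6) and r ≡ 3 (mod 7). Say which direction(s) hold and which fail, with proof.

Forward direction. This fails: r = 3 gives 3 ≡ 3 (mod 21) but 3 ≡ 3 (mod 6), so the conjunction on the right does not hold.

Converse. If r ≡ 0 (mod 6) and r ≡ 3 (mod 7), then by the Chinese remainder theorem r ≡ 24 (mod 42). Since 24 ≡ 3 (mod 21) and 21 ∣ 42, we get r ≡ 3 (mod 21).

(⇒) fails; (⇐) holds.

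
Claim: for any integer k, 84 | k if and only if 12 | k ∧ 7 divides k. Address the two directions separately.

(⇒) If 84 ∣ k, write k = 84q. Since 84 = 7·12, k = 12·(7q), so 12 ∣ k; and since 84 = 12·7, k = 7·(12q), so 7 ∣ k.

(⇐) Suppose 12 ∣ k and 7 ∣ k. Any common multiple of 12 and 7 is a multiple of their lcm; here gcd(12, 7) = 1, so lcm(12, 7) = 12·7 = 84, so 84 ∣ k.

Both directions hold.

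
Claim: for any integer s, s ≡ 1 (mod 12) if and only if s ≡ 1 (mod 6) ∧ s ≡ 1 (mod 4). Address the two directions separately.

Both directions hold.

(→) Suppose s ≡ 1 (mod 12); write s = 12j + 1. Since 6 ∣ 12, reducing mod 6 gives s ≡ 1 (mod 6); since 4 ∣ 12, reducing mod 4 gives s ≡ 1 (mod 4).

(←) Conversely, if s ≡ 1 (mod 6) and s ≡ 1 (mod 4), then by the Chinese remainder theorem s ≡ 1 (mod 12). This is exactly s ≡ 1 (mod 12).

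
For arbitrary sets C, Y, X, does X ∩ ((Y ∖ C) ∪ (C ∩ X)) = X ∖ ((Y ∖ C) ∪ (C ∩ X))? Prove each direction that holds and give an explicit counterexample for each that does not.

Neither inclusion holds.

Forward inclusion. This inclusion fails. Take C = {1}, Y = ∅, X = {1}; then 1 ∈ X ∩ ((Y ∖ C) ∪ (C ∩ X)) but 1 ∉ X ∖ ((Y ∖ C) ∪ (C ∩ X)).

Reverse inclusion. This inclusion fails. Take C = ∅, Y = ∅, X = {1}; then 1 ∈ X ∖ ((Y ∖ C) ∪ (C ∩ X)) but 1 ∉ X ∩ ((Y ∖ C) ∪ (C ∩ X)).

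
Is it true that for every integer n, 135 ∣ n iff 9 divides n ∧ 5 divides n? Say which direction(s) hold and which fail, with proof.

Only the forward direction holds.

(⇒) If 135 ∣ n, write n = 135q. Since 135 = 15·9, n = 9·(15q), so 9 ∣ n; and since 135 = 27·5, n = 5·(27q), so 5 ∣ n.

(⇐) This fails: take n = 45. Both 9 ∣ 45 and 5 ∣ 45, yet 45 is not a multiple of 135 (since 45 = 0·135 + 45), so 135 ∤ 45.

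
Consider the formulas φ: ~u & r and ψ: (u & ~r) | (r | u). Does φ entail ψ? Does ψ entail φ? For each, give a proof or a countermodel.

Only the forward direction holds.

[⇒] Assume the antecedent. If r is true, (u & ~r) | (r | u) reduces to true regardless of the other variables. If r is false, the antecedent cannot hold. Either way (u & ~r) | (r | u) holds.

[⇐] This fails. Under r = F, u = T, the left side is false but the right side is true.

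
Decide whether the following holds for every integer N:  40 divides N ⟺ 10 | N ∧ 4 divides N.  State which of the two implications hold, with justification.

The forward direction holds; the converse fails.

[⇐] This fails: take N = 20. Both 10 ∣ 20 and 4 ∣ 20, yet 20 is not a multiple of 40 (since 20 = 0·40 + 20), so 40 ∤ 20.

[⇒] If 40 ∣ N, write N = 40q. Since 40 = 4·10, N = 10·(4q), so 10 ∣ N; and since 40 = 10·4, N = 4·(10q), so 4 ∣ N.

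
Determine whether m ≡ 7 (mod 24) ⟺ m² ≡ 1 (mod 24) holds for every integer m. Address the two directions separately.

Only the forward implication holds.

(←) This fails: take m = 1. Then 1² = 1 ≡ 1 (mod 24), yet 1 ≡ 1 (mod 24), not 7.

(→) Suppose m ≡ 7 (mod 24). Write m = 24j + 7. Then (24j + 7)² = 576j² + 336j + 49 = 24(24j² + 14j + 2) + 1, so m² ≡ 1 (mod 24).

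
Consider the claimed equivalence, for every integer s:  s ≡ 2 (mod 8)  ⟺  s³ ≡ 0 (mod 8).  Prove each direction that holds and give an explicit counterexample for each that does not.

Not equivalent: only (⇒) holds.

(⇒) Suppose s ≡ 2 (mod 8). Write s = 8j + 2. Then (8j + 2)³ = 512j³ + 384j² + 96j + 8 = 8(64j³ + 48j² + 12j + 1) + 0, so s³ ≡ 0 (mod 8).

(⇐) This fails: take s = 0. Then 0³ = 0 ≡ 0 (mod 8), yet 0 ≡ 0 (mod 8), not 2.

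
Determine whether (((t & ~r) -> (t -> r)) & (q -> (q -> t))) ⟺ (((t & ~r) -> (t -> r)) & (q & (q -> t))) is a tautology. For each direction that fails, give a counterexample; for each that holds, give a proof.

(⇒) fails; (⇐) holds.

(⇒) This fails. Under r = F, q = F, t = F, the left side is true but the right side is false.

(⇐) Assume the antecedent. If r is true, the antecedent forces (r = T, q = T, t = T), and the consequent holds there. If r is false, the antecedent cannot hold. Either way the consequent holds.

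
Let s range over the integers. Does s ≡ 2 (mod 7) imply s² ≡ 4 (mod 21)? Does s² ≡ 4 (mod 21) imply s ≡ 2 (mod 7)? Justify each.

Neither direction holds.

(→) This fails: take s = 9. Then 9 ≡ 2 (mod 7), but 9² = 81 ≡ 18 (mod 21), not 4.

(←) This fails: take s = 5. Then 5² = 25 ≡ 4 (mod 21), yet 5 ≡ 5 (mod 7), not 2.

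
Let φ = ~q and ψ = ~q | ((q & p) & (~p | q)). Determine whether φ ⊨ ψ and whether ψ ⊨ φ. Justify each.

[⇒] Assume the antecedent. If q is true, the antecedent cannot hold. If q is false, ~q | ((q & p) & (~p | q)) reduces to true regardless of the other variables. Either way ~q | ((q & p) & (~p | q)) holds.

[⇐] This fails. Under q = T, p = T, the left side is false but the right side is true.

(⇒) holds; (⇐) fails.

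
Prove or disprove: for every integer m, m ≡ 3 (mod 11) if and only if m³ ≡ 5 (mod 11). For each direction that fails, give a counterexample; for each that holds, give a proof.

The biconditional holds.

(⇒) Suppose m ≡ 3 (mod 11). Write m = 11j + 3. Then (11j + 3)³ = 1331j³ + 1089j² + 297j + 27 = 11(121j³ + 99j² + 27j + 2) + 5, so m³ ≡ 5 (mod 11).

(⇐) Conversely, suppose m³ ≡ 5 (mod 11). The only residue r in {0, …, 10} with r³ ≡ 5 (mod 11) is r = 3, so m ≡ 3 (mod 11).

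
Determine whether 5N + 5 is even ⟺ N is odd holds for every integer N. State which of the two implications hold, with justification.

Equivalent; both directions hold.

(→) Suppose 5N + 5 is even. Since 5 is odd, 5N and N have the same parity, so 5N + 5 ≡ N + 5 (mod 2). As 5 is odd, 5N + 5 is even exactly when N is odd. Thus N is odd.

(←) Conversely, suppose N is odd; write N = 2j + 1. Then 5N + 5 = 5·(2j + 1) + 5 = 2·5j + 10, which is even.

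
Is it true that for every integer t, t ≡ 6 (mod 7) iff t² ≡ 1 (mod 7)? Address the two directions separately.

(⟹) Suppose t ≡ 6 (mod 7). Write t = 7j + 6. Then (7j + 6)² = 49j² + 84j + 36 = 7(7j² + 12j + 5) + 1, so t² ≡ 1 (mod 7).

(⟸) This fails: take t = 1. Then 1² = 1 ≡ 1 (mod 7), yet 1 ≡ 1 (mod 7), not 6.

Only the forward implication holds.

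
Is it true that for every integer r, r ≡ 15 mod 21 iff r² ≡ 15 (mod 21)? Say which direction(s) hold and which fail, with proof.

Only the forward direction holds.

(→) Suppose r ≡ 15 mod 21. Write r = 21j + 15. Then (21j + 15)² = 441j² + 630j + 225 = 21(21j² + 30j + 10) + 15, so r² ≡ 15 (mod 21).

(←) This fails: take r = 6. Then 6² = 36 ≡ 15 (mod 21), yet 6 ≡ 6 (mod 21), not 15.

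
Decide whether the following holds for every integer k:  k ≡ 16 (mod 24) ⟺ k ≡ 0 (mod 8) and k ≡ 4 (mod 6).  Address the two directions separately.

Both implications hold.

(⇐) If k ≡ 0 (mod 8) and k ≡ 4 (mod 6), then by the Chinese remainder theorem k ≡ 16 (mod 24). This is exactly k ≡ 16 (mod 24).

(⇒) Suppose k ≡ 16 (mod 24); write k = 24j + 16. Since 8 ∣ 24, reducing mod 8 gives k ≡ 16 ≡ 0 (mod 8); since 6 ∣ 24, reducing mod 6 gives k ≡ 16 ≡ 4 (mod 6).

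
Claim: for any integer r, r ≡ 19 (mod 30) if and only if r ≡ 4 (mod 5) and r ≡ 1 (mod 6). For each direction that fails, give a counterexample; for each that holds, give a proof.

Both directions hold.

(⟸) If r ≡ 4 (mod 5) and r ≡ 1 (mod 6), then by the Chinese remainder theorem r ≡ 19 (mod 30). This is exactly r ≡ 19 (mod 30).

(⟹) Suppose r ≡ 19 (mod 30); write r = 30j + 19. Since 5 ∣ 30, reducing mod 5 gives r ≡ 19 ≡ 4 (mod 5); since 6 ∣ 30, reducing mod 6 gives r ≡ 19 ≡ 1 (mod 6).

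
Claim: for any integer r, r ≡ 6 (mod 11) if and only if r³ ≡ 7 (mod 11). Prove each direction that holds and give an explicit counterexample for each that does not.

(⟹) Suppose r ≡ 6 (mod 11). Write r = 11j + 6. Then (11j + 6)³ = 1331j³ + 2178j² + 1188j + 216 = 11(121j³ + 198j² + 108j + 19) + 7, so r³ ≡ 7 (mod 11).

(⟸) Conversely, suppose r³ ≡ 7 (mod 11). The only residue r in {0, …, 10} with r³ ≡ 7 (mod 11) is r = 6, so r ≡ 6 (mod 11).

Both implications hold.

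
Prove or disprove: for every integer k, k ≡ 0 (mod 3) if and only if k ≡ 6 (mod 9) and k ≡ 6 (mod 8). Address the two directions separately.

Forward direction. This fails: k = 0 gives 0 ≡ 0 (mod 3) but 0 ≡ 0 (mod 9), so the conjunction on the right does not hold.

Converse. If k ≡ 6 (mod 9) and k ≡ 6 (mod 8), then by the Chinese remainder theorem k ≡ 6 (mod 72). Since 6 ≡ 0 (mod 3) and 3 ∣ 72, we get k ≡ 0 (mod 3).

The forward direction fails; the converse holds.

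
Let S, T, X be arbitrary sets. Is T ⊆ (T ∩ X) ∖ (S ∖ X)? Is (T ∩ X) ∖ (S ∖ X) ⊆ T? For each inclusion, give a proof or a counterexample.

(⊆) fails; (⊇) holds.

(⊆) This inclusion fails. Take S = ∅, T = {1}, X = ∅; then 1 ∈ T but 1 ∉ (T ∩ X) ∖ (S ∖ X).

(⊇) Let x ∈ (T ∩ X) ∖ (S ∖ X). Then either x ∈ T ∩ X and x ∉ S; or x ∈ S ∩ T ∩ X. In each case x ∈ T, so (T ∩ X) ∖ (S ∖ X) ⊆ T.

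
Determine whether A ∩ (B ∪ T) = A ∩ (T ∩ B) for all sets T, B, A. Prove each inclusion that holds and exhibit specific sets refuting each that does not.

Only the reverse inclusion holds.

(⟹) This inclusion fails. Take T = {1}, B = ∅, A = {1}; then 1 ∈ A ∩ (B ∪ T) but 1 ∉ A ∩ (T ∩ B).

(⟸) Let x ∈ A ∩ (T ∩ B). Then x ∈ T ∩ B ∩ A, from which x ∈ A ∩ (B ∪ T).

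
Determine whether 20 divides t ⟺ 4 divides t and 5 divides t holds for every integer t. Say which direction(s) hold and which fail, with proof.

Equivalent; both directions hold.

(⇒) If 20 ∣ t, write t = 20q. Since 20 = 5·4, t = 4·(5q), so 4 ∣ t; and since 20 = 4·5, t = 5·(4q), so 5 ∣ t.

(⇐) Suppose 4 ∣ t and 5 ∣ t. Any common multiple of 4 and 5 is a multiple of their lcm; here gcd(4, 5) = 1, so lcm(4, 5) = 4·5 = 20, so 20 ∣ t.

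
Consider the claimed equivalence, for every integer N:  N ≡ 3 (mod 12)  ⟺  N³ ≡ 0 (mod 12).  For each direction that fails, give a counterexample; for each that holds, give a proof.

(⟹) This fails: take N = 3. Then 3 ≡ 3 (mod 12), but 3³ = 27 ≡ 3 (mod 12), not 0.

(⟸) This fails: take N = 0. Then 0³ = 0 ≡ 0 (mod 12), yet 0 ≡ 0 (mod 12), not 3.

(⇒) fails and (⇐) fails.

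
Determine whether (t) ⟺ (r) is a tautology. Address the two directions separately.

(⇒) fails and (⇐) fails.

(⇒) This fails. Under r = F, t = T, the left side is true but the right side is false.

(⇐) This fails. Under r = T, t = F, the left side is false but the right side is true.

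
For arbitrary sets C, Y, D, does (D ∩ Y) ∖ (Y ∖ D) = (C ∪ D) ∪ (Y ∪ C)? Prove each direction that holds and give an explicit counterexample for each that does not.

(⊆) holds; (⊇) fails.

(⊇) This inclusion fails. Take C = {1}, Y = ∅, D = ∅; then 1 ∈ (C ∪ D) ∪ (Y ∪ C) but 1 ∉ (D ∩ Y) ∖ (Y ∖ D).

(⊆) Let x ∈ (D ∩ Y) ∖ (Y ∖ D). Then either x ∈ Y ∩ D and x ∉ C; or x ∈ C ∩ Y ∩ D. In each case x ∈ (C ∪ D) ∪ (Y ∪ C), so (D ∩ Y) ∖ (Y ∖ D) ⊆ (C ∪ D) ∪ (Y ∪ C).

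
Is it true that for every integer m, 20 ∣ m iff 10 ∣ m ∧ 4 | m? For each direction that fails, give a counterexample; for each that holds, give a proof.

(→) If 20 ∣ m, write m = 20q. Since 20 = 2·10, m = 10·(2q), so 10 ∣ m; and since 20 = 5·4, m = 4·(5q), so 4 ∣ m.

(←) Suppose 10 ∣ m and 4 ∣ m. Any common multiple of 10 and 4 is a multiple of their lcm; here lcm(10, 4) = 10·4/gcd(10, 4) = 40/2 = 20, so 20 ∣ m.

Equivalent; both directions hold.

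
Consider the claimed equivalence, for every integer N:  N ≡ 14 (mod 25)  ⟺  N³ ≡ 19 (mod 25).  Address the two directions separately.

(⟹) Suppose N ≡ 14 (mod 25). Write N = 25j + 14. Then (25j + 14)³ = 15625j³ + 26250j² + 14700j + 2744 = 25(625j³ + 1050j² + 588j + 109) + 19, so N³ ≡ 19 (mod 25).

(⟸) Conversely, suppose N³ ≡ 19 (mod 25). The only residue r in {0, …, 24} with r³ ≡ 19 (mod 25) is r = 14, so N ≡ 14 (mod 25).

Equivalent; both directions hold.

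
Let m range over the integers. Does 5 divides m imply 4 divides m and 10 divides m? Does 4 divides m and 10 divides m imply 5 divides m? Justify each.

(⟹) This fails: take m = 5. Certainly 5 ∣ 5, but 4 ∤ 5.

(⟸) Suppose 4 ∣ m and 10 ∣ m. Any common multiple of 4 and 10 is a multiple of their lcm; here lcm(4, 10) = 4·10/gcd(4, 10) = 40/2 = 20, so 20 ∣ m. Since 5 ∣ 20, it follows that 5 ∣ m.

Not equivalent: only (⇐) holds.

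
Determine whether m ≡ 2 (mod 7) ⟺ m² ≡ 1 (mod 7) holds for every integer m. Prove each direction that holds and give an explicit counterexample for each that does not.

(⇒) fails and (⇐) fails.

(→) This fails: take m = 2. Then 2 ≡ 2 (mod 7), but 2² = 4 ≡ 4 (mod 7), not 1.

(←) This fails: take m = 1. Then 1² = 1 ≡ 1 (mod 7), yet 1 ≡ 1 (mod 7), not 2.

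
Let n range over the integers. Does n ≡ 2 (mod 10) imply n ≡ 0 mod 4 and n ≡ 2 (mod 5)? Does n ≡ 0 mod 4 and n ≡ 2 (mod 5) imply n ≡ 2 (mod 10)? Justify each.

Forward direction. This fails: n = 2 gives 2 ≡ 2 (mod 10) but 2 ≡ 2 (mod 4), so the conjunction on the right does not hold.

Converse. If n ≡ 0 (mod 4) and n ≡ 2 (mod 5), then by the Chinese remainder theorem n ≡ 12 (mod 20). Since 12 ≡ 2 (mod 10) and 10 ∣ 20, we get n ≡ 2 (mod 10).

The forward direction fails; the converse holds.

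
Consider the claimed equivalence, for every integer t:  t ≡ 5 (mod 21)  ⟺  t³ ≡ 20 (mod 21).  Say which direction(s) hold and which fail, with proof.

(⟸) This fails: take t = 17. Then 17³ = 4913 ≡ 20 (mod 21), yet 17 ≡ 17 (mod 21), not 5.

(⟹) Suppose t ≡ 5 (mod 21). Write t = 21j + 5. Then (21j + 5)³ = 9261j³ + 6615j² + 1575j + 125 = 21(441j³ + 315j² + 75j + 5) + 20, so t³ ≡ 20 (mod 21).

The forward direction holds; the converse fails.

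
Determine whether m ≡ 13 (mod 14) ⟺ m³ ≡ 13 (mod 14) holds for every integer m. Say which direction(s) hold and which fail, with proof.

The forward direction holds; the converse fails.

[⇒] Suppose m ≡ 13 (mod 14). Write m = 14j + 13. Then (14j + 13)³ = 2744j³ + 7644j² + 7098j + 2197 = 14(196j³ + 546j² + 507j + 156) + 13, so m³ ≡ 13 (mod 14).

[⇐] This fails: take m = 3. Then 3³ = 27 ≡ 13 (mod 14), yet 3 ≡ 3 (mod 14), not 13.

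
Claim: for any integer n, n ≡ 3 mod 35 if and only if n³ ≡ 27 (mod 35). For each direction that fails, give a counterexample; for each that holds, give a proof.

(⇒) holds; (⇐) fails.

[⇐] This fails: take n = 13. Then 13³ = 2197 ≡ 27 (mod 35), yet 13 ≡ 13 (mod 35), not 3.

[⇒] Suppose n ≡ 3 mod 35. Write n = 35j + 3. Then (35j + 3)³ = 42875j³ + 11025j² + 945j + 27 = 35(1225j³ + 315j² + 27j) + 27, so n³ ≡ 27 (mod 35).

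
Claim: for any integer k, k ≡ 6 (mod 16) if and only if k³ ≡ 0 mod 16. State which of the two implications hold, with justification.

Neither direction holds.

(⟹) This fails: take k = 6. Then 6 ≡ 6 (mod 16), but 6³ = 216 ≡ 8 (mod 16), not 0.

(⟸) This fails: take k = 0. Then 0³ = 0 ≡ 0 (mod 16), yet 0 ≡ 0 (mod 16), not 6.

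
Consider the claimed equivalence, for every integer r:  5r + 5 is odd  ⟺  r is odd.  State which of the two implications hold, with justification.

(⇒) fails and (⇐) fails.

(→) This fails: r = 0 gives 5r + 5 = 5, which is odd, but 0 is even, not odd.

(←) This also fails: r = 7 is odd, but 5r + 5 = 40 is even, not odd.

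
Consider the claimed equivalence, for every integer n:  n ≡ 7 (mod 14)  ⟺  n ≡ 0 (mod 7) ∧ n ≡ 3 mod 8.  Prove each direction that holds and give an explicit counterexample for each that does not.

Not equivalent: only (⇐) holds.

(⟹) This fails: n = 49 gives 49 ≡ 7 (mod 14) but 49 ≡ 1 (mod 8), so the conjunction on the right does not hold.

(⟸) Conversely, if n ≡ 0 (mod 7) and n ≡ 3 (mod 8), then by the Chinese remainder theorem n ≡ 35 (mod 56). Since 35 ≡ 7 (mod 14) and 14 ∣ 56, we get n ≡ 7 (mod 14).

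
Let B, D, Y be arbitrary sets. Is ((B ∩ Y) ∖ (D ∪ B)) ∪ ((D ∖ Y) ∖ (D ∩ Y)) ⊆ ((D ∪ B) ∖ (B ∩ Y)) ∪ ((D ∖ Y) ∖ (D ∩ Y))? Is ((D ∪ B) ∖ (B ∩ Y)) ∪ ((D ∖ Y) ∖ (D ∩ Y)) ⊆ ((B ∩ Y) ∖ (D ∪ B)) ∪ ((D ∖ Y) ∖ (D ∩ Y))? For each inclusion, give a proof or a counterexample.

Reverse inclusion. This inclusion fails. Take B = {1}, D = ∅, Y = ∅; then 1 ∈ ((D ∪ B) ∖ (B ∩ Y)) ∪ ((D ∖ Y) ∖ (D ∩ Y)) but 1 ∉ ((B ∩ Y) ∖ (D ∪ B)) ∪ ((D ∖ Y) ∖ (D ∩ Y)).

Forward inclusion. Let x ∈ ((B ∩ Y) ∖ (D ∪ B)) ∪ ((D ∖ Y) ∖ (D ∩ Y)). Then either x ∈ D and x ∉ B, Y; or x ∈ B ∩ D and x ∉ Y. In each case x ∈ ((D ∪ B) ∖ (B ∩ Y)) ∪ ((D ∖ Y) ∖ (D ∩ Y)), so ((B ∩ Y) ∖ (D ∪ B)) ∪ ((D ∖ Y) ∖ (D ∩ Y)) ⊆ ((D ∪ B) ∖ (B ∩ Y)) ∪ ((D ∖ Y) ∖ (D ∩ Y)).

Only the forward inclusion holds.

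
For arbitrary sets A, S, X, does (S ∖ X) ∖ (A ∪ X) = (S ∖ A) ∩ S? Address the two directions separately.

(⊆) holds; (⊇) fails.

(⊇) This inclusion fails. Take A = ∅, S = {1}, X = {1}; then 1 ∈ (S ∖ A) ∩ S but 1 ∉ (S ∖ X) ∖ (A ∪ X).

(⊆) Let x ∈ (S ∖ X) ∖ (A ∪ X). Then x ∈ S and x ∉ A, X, from which x ∈ (S ∖ A) ∩ S.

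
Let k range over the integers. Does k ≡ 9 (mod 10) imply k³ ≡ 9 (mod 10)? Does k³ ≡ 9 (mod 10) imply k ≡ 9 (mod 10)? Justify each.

The biconditional holds.

Forward direction. Suppose k ≡ 9 (mod 10). Write k = 10j + 9. Then (10j + 9)³ = 1000j³ + 2700j² + 2430j + 729 = 10(100j³ + 270j² + 243j + 72) + 9, so k³ ≡ 9 (mod 10).

Converse. Suppose k³ ≡ 9 (mod 10). The only residue r in {0, …, 9} with r³ ≡ 9 (mod 10) is r = 9, so k ≡ 9 (mod 10).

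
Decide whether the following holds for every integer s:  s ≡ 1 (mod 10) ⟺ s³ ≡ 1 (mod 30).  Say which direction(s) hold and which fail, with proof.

Forward direction. This fails: take s = 11. Then 11 ≡ 1 (mod 10), but 11³ = 1331 ≡ 11 (mod 30), not 1.

Converse. The residues r modulo 30 with r³ ≡ 1 (mod 30) are exactly {1}, and each is ≡ 1 (mod 10).

Not equivalent: only (⇐) holds.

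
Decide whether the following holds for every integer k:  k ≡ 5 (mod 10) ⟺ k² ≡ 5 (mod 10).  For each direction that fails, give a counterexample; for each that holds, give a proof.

The biconditional holds.

(⇒) Suppose k ≡ 5 (mod 10). Write k = 10j + 5. Then (10j + 5)² = 100j² + 100j + 25 = 10(10j² + 10j + 2) + 5, so k² ≡ 5 (mod 10).

(⇐) For the converse, argue contrapositively. If k ≢ 5 (mod 10), then k is congruent to one of 0, 1, 2, 3, 4, 6, 7, 8, 9 modulo 10, and these give k² ≡ 0, 1, 4, 9, 6, 6, 9, 4, 1 respectively — never 5.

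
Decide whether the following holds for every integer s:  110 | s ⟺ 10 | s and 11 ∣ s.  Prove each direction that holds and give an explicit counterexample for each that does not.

Both directions hold.

(→) If 110 ∣ s, write s = 110q. Since 110 = 11·10, s = 10·(11q), so 10 ∣ s; and since 110 = 10·11, s = 11·(10q), so 11 ∣ s.

(←) Suppose 10 ∣ s and 11 ∣ s. Any common multiple of 10 and 11 is a multiple of their lcm; here gcd(10, 11) = 1, so lcm(10, 11) = 10·11 = 110, so 110 ∣ s.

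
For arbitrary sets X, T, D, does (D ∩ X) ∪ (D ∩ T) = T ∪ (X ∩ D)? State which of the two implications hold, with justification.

Forward inclusion. Let x ∈ (D ∩ X) ∪ (D ∩ T). Then either x ∈ X ∩ D and x ∉ T; or x ∈ T ∩ D and x ∉ X; or x ∈ X ∩ T ∩ D. In each case x ∈ T ∪ (X ∩ D), so (D ∩ X) ∪ (D ∩ T) ⊆ T ∪ (X ∩ D).

Reverse inclusion. This inclusion fails. Take X = ∅, T = {1}, D = ∅; then 1 ∈ T ∪ (X ∩ D) but 1 ∉ (D ∩ X) ∪ (D ∩ T).

The sets are not equal: only the forward inclusion holds.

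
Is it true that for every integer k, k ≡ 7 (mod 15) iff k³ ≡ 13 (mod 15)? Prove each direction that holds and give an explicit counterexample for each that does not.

Both implications hold.

(⇐) Suppose k³ ≡ 13 (mod 15). The only residue r in {0, …, 14} with r³ ≡ 13 (mod 15) is r = 7, so k ≡ 7 (mod 15).

(⇒) Suppose k ≡ 7 (mod 15). Write k = 15j + 7. Then (15j + 7)³ = 3375j³ + 4725j² + 2205j + 343 = 15(225j³ + 315j² + 147j + 22) + 13, so k³ ≡ 13 (mod 15).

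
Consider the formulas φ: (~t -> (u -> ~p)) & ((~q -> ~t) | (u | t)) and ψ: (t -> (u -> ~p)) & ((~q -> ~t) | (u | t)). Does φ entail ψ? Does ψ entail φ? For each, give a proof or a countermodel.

Both directions fail.

(→) This fails. Under u = T, q = F, p = T, t = T, the left side is true but the right side is false.

(←) This fails. Under u = T, q = F, p = T, t = F, the left side is false but the right side is true.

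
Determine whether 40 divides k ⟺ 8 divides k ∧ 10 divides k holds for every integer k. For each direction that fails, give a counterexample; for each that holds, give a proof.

Equivalent; both directions hold.

Converse. Suppose 8 ∣ k and 10 ∣ k. Any common multiple of 8 and 10 is a multiple of their lcm; here lcm(8, 10) = 8·10/gcd(8, 10) = 80/2 = 40, so 40 ∣ k.

Forward direction. If 40 ∣ k, write k = 40q. Since 40 = 5·8, k = 8·(5q), so 8 ∣ k; and since 40 = 4·10, k = 10·(4q), so 10 ∣ k.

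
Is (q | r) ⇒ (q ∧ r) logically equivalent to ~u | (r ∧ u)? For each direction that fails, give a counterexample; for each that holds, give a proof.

(→) This fails. Under q = F, r = F, u = T, the left side is true but the right side is false.

(←) This fails. Under q = T, r = F, u = F, the left side is false but the right side is true.

Neither direction holds.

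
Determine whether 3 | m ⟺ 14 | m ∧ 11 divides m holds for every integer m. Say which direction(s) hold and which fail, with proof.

Forward direction. This fails: take m = 3. Certainly 3 ∣ 3, but 14 ∤ 3.

Converse. This fails: take m = 154. Both 14 ∣ 154 and 11 ∣ 154, yet 154 is not a multiple of 3 (since 154 = 51·3 + 1), so 3 ∤ 154.

Both directions fail.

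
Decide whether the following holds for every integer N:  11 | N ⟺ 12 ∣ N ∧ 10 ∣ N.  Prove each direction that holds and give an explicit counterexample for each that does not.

Neither direction holds.

(→) This fails: take N = 11. Certainly 11 ∣ 11, but 12 ∤ 11.

(←) This fails: take N = 60. Both 12 ∣ 60 and 10 ∣ 60, yet 60 is not a multiple of 11 (since 60 = 5·11 + 5), so 11 ∤ 60.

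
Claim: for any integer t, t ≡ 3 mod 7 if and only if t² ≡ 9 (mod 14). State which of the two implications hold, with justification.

[⇒] This fails: take t = 10. Then 10 ≡ 3 (mod 7), but 10² = 100 ≡ 2 (mod 14), not 9.

[⇐] This fails: take t = 11. Then 11² = 121 ≡ 9 (mod 14), yet 11 ≡ 4 (mod 7), not 3.

(⇒) fails and (⇐) fails.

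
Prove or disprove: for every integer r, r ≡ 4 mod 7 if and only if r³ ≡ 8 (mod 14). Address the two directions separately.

(⇒) This fails: take r = 11. Then 11 ≡ 4 (mod 7), but 11³ = 1331 ≡ 1 (mod 14), not 8.

(⇐) This fails: take r = 2. Then 2³ = 8 ≡ 8 (mod 14), yet 2 ≡ 2 (mod 7), not 4.

(⇒) fails and (⇐) fails.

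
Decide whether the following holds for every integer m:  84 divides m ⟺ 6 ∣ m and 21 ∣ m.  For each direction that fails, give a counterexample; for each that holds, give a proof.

(⇒) holds; (⇐) fails.

(⇐) This fails: take m = 42. Both 6 ∣ 42 and 21 ∣ 42, yet 42 is not a multiple of 84 (since 42 = 0·84 + 42), so 84 ∤ 42.

(⇒) If 84 ∣ m, write m = 84q. Since 84 = 14·6, m = 6·(14q), so 6 ∣ m; and since 84 = 4·21, m = 21·(4q), so 21 ∣ m.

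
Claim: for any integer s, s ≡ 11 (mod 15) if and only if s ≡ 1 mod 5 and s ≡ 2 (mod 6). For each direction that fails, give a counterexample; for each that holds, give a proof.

(⇒) This fails: s = 11 gives 11 ≡ 11 (mod 15) but 11 ≡ 5 (mod 6), so the conjunction on the right does not hold.

(⇐) Conversely, if s ≡ 1 (mod 5) and s ≡ 2 (mod 6), then by the Chinese remainder theorem s ≡ 26 (mod 30). Since 26 ≡ 11 (mod 15) and 15 ∣ 30, we get s ≡ 11 (mod 15).

Only the reverse direction holds.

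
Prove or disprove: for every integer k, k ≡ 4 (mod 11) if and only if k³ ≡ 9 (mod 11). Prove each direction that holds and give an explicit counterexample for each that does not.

Equivalent; both directions hold.

(→) Suppose k ≡ 4 (mod 11). Write k = 11j + 4. Then (11j + 4)³ = 1331j³ + 1452j² + 528j + 64 = 11(121j³ + 132j² + 48j + 5) + 9, so k³ ≡ 9 (mod 11).

(←) For the converse, argue contrapositively. If k ≢ 4 (mod 11), then k is congruent to one of 0, 1, 2, 3, 5, 6, 7, 8, 9, 10 modulo 11, and these give k³ ≡ 0, 1, 8, 5, 4, 7, 2, 6, 3, 10 respectively — never 9.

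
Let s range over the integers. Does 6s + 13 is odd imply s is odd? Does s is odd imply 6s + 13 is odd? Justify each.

Not equivalent: only (⇐) holds.

(⟹) This fails: take s = 2. Then 6s + 13 = 25, which is odd, yet s = 2 is even, not odd.

(⟸) Suppose s is odd. Since 6 is even, 6s is even for every s, so 6s + 13 has the same parity as 13, which is odd. Hence 6s + 13 is odd.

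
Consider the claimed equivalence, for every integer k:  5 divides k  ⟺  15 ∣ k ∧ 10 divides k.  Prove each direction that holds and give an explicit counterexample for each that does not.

(←) Suppose 15 ∣ k and 10 ∣ k. Any common multiple of 15 and 10 is a multiple of their lcm; here lcm(15, 10) = 15·10/gcd(15, 10) = 150/5 = 30, so 30 ∣ k. Since 5 ∣ 30, it follows that 5 ∣ k.

(→) This fails: take k = 5. Certainly 5 ∣ 5, but 15 ∤ 5.

Not equivalent: only (⇐) holds.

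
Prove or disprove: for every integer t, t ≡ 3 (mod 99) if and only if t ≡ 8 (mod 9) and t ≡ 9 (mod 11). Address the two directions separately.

Neither direction holds.

(⟹) This fails: t = 3 gives 3 ≡ 3 (mod 99) but 3 ≡ 3 (mod 9), so the conjunction on the right does not hold.

(⟸) This fails: t = 53 satisfies both congruences on the right (53 ≡ 8 mod 9 and 53 ≡ 9 mod 11) yet 53 ≡ 53 (mod 99), not 3.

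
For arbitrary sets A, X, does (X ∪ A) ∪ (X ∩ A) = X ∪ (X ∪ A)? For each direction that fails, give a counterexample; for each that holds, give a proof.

Forward inclusion. Let x ∈ (X ∪ A) ∪ (X ∩ A). Then either x ∈ A and x ∉ X; or x ∈ X and x ∉ A; or x ∈ A ∩ X. In each case x ∈ X ∪ (X ∪ A), so (X ∪ A) ∪ (X ∩ A) ⊆ X ∪ (X ∪ A).

Reverse inclusion. Let x ∈ X ∪ (X ∪ A). Then either x ∈ A and x ∉ X; or x ∈ X and x ∉ A; or x ∈ A ∩ X. In each case x ∈ (X ∪ A) ∪ (X ∩ A), so X ∪ (X ∪ A) ⊆ (X ∪ A) ∪ (X ∩ A).

Both inclusions hold.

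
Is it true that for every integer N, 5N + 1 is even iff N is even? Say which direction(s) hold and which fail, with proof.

Neither direction holds.

(→) This fails: N = 3 gives 5N + 1 = 16, which is even, but 3 is odd, not even.

(←) This also fails: N = 4 is even, but 5N + 1 = 21 is odd, not even.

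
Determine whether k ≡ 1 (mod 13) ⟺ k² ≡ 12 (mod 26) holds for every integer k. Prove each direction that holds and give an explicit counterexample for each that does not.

Forward direction. This fails: take k = 1. Then 1 ≡ 1 (mod 13), but 1² = 1 ≡ 1 (mod 26), not 12.

Converse. This fails: take k = 8. Then 8² = 64 ≡ 12 (mod 26), yet 8 ≡ 8 (mod 13), not 1.

Neither direction holds.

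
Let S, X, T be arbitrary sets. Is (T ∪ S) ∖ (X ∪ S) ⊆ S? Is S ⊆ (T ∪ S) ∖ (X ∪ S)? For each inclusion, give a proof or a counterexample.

Neither inclusion holds.

Forward inclusion. This inclusion fails. Take S = ∅, X = ∅, T = {1}; then 1 ∈ (T ∪ S) ∖ (X ∪ S) but 1 ∉ S.

Reverse inclusion. This inclusion fails. Take S = {1}, X = ∅, T = ∅; then 1 ∈ S but 1 ∉ (T ∪ S) ∖ (X ∪ S).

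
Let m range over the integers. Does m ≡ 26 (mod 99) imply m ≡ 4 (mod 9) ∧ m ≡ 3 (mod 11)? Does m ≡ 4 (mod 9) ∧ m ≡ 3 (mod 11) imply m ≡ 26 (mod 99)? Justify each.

(⇒) fails and (⇐) fails.

Forward direction. This fails: m = 26 gives 26 ≡ 26 (mod 99) but 26 ≡ 8 (mod 9), so the conjunction on the right does not hold.

Converse. This fails: m = 58 satisfies both congruences on the right (58 ≡ 4 mod 9 and 58 ≡ 3 mod 11) yet 58 ≡ 58 (mod 99), not 26.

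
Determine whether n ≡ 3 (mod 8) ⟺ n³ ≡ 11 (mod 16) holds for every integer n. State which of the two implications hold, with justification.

The forward direction fails; the converse holds.

(⇒) This fails: take n = 11. Then 11 ≡ 3 (mod 8), but 11³ = 1331 ≡ 3 (mod 16), not 11.

(⇐) Conversely, the residues r modulo 16 with r³ ≡ 11 (mod 16) are exactly {3}, and each is ≡ 3 (mod 8).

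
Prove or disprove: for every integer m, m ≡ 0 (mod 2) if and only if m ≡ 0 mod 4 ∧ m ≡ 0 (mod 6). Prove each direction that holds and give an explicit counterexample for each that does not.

(⇒) This fails: m = 2 gives 2 ≡ 0 (mod 2) but 2 ≡ 2 (mod 4), so the conjunction on the right does not hold.

(⇐) Conversely, if m ≡ 0 (mod 4) and m ≡ 0 (mod 6), then by the Chinese remainder theorem m ≡ 0 (mod 12). Since 0 ≡ 0 (mod 2) and 2 ∣ 12, we get m ≡ 0 (mod 2).

Only the converse holds.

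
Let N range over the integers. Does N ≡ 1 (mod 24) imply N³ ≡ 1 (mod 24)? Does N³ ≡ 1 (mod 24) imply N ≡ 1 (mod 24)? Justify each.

[⇒] Suppose N ≡ 1 (mod 24). Write N = 24j + 1. Then (24j + 1)³ = 13824j³ + 1728j² + 72j + 1 = 24(576j³ + 72j² + 3j) + 1, so N³ ≡ 1 (mod 24).

[⇐] Conversely, suppose N³ ≡ 1 (mod 24). The only residue r in {0, …, 23} with r³ ≡ 1 (mod 24) is r = 1, so N ≡ 1 (mod 24).

Both implications hold.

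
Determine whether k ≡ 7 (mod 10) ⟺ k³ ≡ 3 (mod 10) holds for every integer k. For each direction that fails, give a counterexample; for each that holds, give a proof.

Both directions hold; the statement is true.

(←) Suppose k³ ≡ 3 (mod 10). The only residue r in {0, …, 9} with r³ ≡ 3 (mod 10) is r = 7, so k ≡ 7 (mod 10).

(→) Suppose k ≡ 7 (mod 10). Write k = 10j + 7. Then (10j + 7)³ = 1000j³ + 2100j² + 1470j + 343 = 10(100j³ + 210j² + 147j + 34) + 3, so k³ ≡ 3 (mod 10).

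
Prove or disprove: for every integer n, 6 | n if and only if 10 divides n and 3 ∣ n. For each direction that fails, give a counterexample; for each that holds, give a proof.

(←) Suppose 10 ∣ n and 3 ∣ n. Any common multiple of 10 and 3 is a multiple of their lcm; here gcd(10, 3) = 1, so lcm(10, 3) = 10·3 = 30, so 30 ∣ n. Since 6 ∣ 30, it follows that 6 ∣ n.

(→) This fails: take n = 6. Certainly 6 ∣ 6, but 10 ∤ 6.

The forward direction fails; the converse holds.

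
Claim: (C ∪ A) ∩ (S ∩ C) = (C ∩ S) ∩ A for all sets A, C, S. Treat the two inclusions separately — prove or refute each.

(⊆) This inclusion fails. Take A = ∅, C = {1}, S = {1}; then 1 ∈ (C ∪ A) ∩ (S ∩ C) but 1 ∉ (C ∩ S) ∩ A.

(⊇) Let x ∈ (C ∩ S) ∩ A. Then x ∈ A ∩ C ∩ S, from which x ∈ (C ∪ A) ∩ (S ∩ C).

(⊆) fails; (⊇) holds.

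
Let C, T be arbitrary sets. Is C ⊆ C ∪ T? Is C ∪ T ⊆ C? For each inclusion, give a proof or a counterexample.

Only the forward inclusion holds.

(⟹) Let x ∈ C. Then either x ∈ C and x ∉ T; or x ∈ C ∩ T. In each case x ∈ C ∪ T, so C ⊆ C ∪ T.

(⟸) This inclusion fails. Take C = ∅, T = {1}; then 1 ∈ C ∪ T but 1 ∉ C.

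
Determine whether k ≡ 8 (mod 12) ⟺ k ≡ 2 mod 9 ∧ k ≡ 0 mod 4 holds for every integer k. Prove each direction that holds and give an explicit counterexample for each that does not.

[⇒] This fails: k = 8 gives 8 ≡ 8 (mod 12) but 8 ≡ 8 (mod 9), so the conjunction on the right does not hold.

[⇐] Conversely, if k ≡ 2 (mod 9) and k ≡ 0 (mod 4), then by the Chinese remainder theorem k ≡ 20 (mod 36). Since 20 ≡ 8 (mod 12) and 12 ∣ 36, we get k ≡ 8 (mod 12).

Only the reverse direction holds.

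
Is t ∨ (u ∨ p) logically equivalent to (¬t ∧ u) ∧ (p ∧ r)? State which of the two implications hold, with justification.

(⇒) This fails. Under t = T, r = F, p = F, u = F, the left side is true but the right side is false.

(⇐) Assume the antecedent. If t is true, the antecedent cannot hold. If t is false, the antecedent forces (t = F, r = T, p = T, u = T), and t ∨ (u ∨ p) holds there. Either way t ∨ (u ∨ p) holds.

Only the converse holds.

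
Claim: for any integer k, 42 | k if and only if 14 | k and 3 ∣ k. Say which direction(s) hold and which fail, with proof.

Both directions hold.

(⟹) If 42 ∣ k, write k = 42q. Since 42 = 3·14, k = 14·(3q), so 14 ∣ k; and since 42 = 14·3, k = 3·(14q), so 3 ∣ k.

(⟸) Suppose 14 ∣ k and 3 ∣ k. Any common multiple of 14 and 3 is a multiple of their lcm; here gcd(14, 3) = 1, so lcm(14, 3) = 14·3 = 42, so 42 ∣ k.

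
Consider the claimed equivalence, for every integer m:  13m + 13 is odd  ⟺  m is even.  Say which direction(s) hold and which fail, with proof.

Both directions hold.

Forward direction. Suppose 13m + 13 is odd. Since 13 is odd, 13m and m have the same parity, so 13m + 13 ≡ m + 13 (mod 2). As 13 is odd, 13m + 13 is odd exactly when m is even. Thus m is even.

Converse. Suppose m is even; write m = 2j. Then 13m + 13 = 13·(2j) + 13 = 2·13j + 13, which is odd.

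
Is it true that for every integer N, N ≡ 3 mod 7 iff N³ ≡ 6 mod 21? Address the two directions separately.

(→) This fails: take N = 10. Then 10 ≡ 3 (mod 7), but 10³ = 1000 ≡ 13 (mod 21), not 6.

(←) This fails: take N = 6. Then 6³ = 216 ≡ 6 (mod 21), yet 6 ≡ 6 (mod 7), not 3.

Neither direction holds.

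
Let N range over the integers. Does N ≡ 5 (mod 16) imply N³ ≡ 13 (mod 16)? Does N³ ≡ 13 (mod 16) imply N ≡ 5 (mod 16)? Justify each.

Both directions hold.

Forward direction. Suppose N ≡ 5 (mod 16). Write N = 16j + 5. Then (16j + 5)³ = 4096j³ + 3840j² + 1200j + 125 = 16(256j³ + 240j² + 75j + 7) + 13, so N³ ≡ 13 (mod 16).

Converse. Suppose N³ ≡ 13 (mod 16). The only residue r in {0, …, 15} with r³ ≡ 13 (mod 16) is r = 5, so N ≡ 5 (mod 16).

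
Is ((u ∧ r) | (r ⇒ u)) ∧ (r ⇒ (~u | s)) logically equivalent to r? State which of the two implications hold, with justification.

(⇒) fails and (⇐) fails.

(→) This fails. Under r = F, s = F, u = F, the left side is true but the right side is false.

(←) This fails. Under r = T, s = F, u = F, the left side is false but the right side is true.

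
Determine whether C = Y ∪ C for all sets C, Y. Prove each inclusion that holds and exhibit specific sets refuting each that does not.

Only the forward inclusion holds.

(⊇) This inclusion fails. Take C = ∅, Y = {1}; then 1 ∈ Y ∪ C but 1 ∉ C.

(⊆) Let x ∈ C. Then either x ∈ C and x ∉ Y; or x ∈ C ∩ Y. In each case x ∈ Y ∪ C, so C ⊆ Y ∪ C.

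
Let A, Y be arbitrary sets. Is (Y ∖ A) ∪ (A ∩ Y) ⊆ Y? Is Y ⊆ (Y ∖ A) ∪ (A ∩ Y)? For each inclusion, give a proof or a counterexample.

Forward inclusion. Let x ∈ (Y ∖ A) ∪ (A ∩ Y). Then either x ∈ Y and x ∉ A; or x ∈ A ∩ Y. In each case x ∈ Y, so (Y ∖ A) ∪ (A ∩ Y) ⊆ Y.

Reverse inclusion. Let x ∈ Y. Then either x ∈ Y and x ∉ A; or x ∈ A ∩ Y. In each case x ∈ (Y ∖ A) ∪ (A ∩ Y), so Y ⊆ (Y ∖ A) ∪ (A ∩ Y).

Both inclusions hold.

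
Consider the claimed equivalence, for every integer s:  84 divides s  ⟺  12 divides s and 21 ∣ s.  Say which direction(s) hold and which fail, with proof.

Both implications hold.

Converse. Suppose 12 ∣ s and 21 ∣ s. Any common multiple of 12 and 21 is a multiple of their lcm; here lcm(12, 21) = 12·21/gcd(12, 21) = 252/3 = 84, so 84 ∣ s.

Forward direction. If 84 ∣ s, write s = 84q. Since 84 = 7·12, s = 12·(7q), so 12 ∣ s; and since 84 = 4·21, s = 21·(4q), so 21 ∣ s.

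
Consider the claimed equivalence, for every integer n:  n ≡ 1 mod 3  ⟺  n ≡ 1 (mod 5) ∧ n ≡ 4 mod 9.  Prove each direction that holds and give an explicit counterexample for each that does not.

[⇐] If n ≡ 1 (mod 5) and n ≡ 4 (mod 9), then by the Chinese remainder theorem n ≡ 31 (mod 45). Since 31 ≡ 1 (mod 3) and 3 ∣ 45, we get n ≡ 1 (mod 3).

[⇒] This fails: n = 1 gives 1 ≡ 1 (mod 3) but 1 ≡ 1 (mod 9), so the conjunction on the right does not hold.

Not equivalent: only (⇐) holds.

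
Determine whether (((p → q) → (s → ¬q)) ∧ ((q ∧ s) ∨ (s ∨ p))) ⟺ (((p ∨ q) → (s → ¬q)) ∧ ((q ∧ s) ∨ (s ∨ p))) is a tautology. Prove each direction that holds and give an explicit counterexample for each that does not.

(⇒) Assume the antecedent. If s is true, the antecedent forces (q = F, s = T, p = F) or (q = F, s = T, p = T), and the consequent holds there. If s is false, the antecedent forces (q = F, s = F, p = T) or (q = T, s = F, p = T), and the consequent holds there. Either way the consequent holds.

(⇐) Assume the antecedent. If s is true, the antecedent forces (q = F, s = T, p = F) or (q = F, s = T, p = T), and the consequent holds there. If s is false, the antecedent forces (q = F, s = F, p = T) or (q = T, s = F, p = T), and the consequent holds there. Either way the consequent holds.

The biconditional holds.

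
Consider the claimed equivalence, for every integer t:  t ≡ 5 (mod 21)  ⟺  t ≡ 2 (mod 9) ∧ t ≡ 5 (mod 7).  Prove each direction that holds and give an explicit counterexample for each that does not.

Not equivalent: only (⇐) holds.

[⇒] This fails: t = 26 gives 26 ≡ 5 (mod 21) but 26 ≡ 8 (mod 9), so the conjunction on the right does not hold.

[⇐] Conversely, if t ≡ 2 (mod 9) and t ≡ 5 (mod 7), then by the Chinese remainder theorem t ≡ 47 (mod 63). Since 47 ≡ 5 (mod 21) and 21 ∣ 63, we get t ≡ 5 (mod 21).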